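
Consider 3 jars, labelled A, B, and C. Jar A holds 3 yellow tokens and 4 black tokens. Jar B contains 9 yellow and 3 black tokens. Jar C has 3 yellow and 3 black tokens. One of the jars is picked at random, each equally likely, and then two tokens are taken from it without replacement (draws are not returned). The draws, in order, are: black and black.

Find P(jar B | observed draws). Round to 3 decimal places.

Under each hypothesis, the probability of the observed sequence is: P(data | jar A) = (4/7)(3/6) = 0.28571; P(data | jar B) = (3/12)(2/11) = 0.045455; P(data | jar C) = (3/6)(2/5) = 0.2.
Multiplying each by its prior: 1/3 · 0.28571 = 0.095238, 1/3 · 0.045455 = 0.015152, 1/3 · 0.2 = 0.066667; summing to 0.17706.
By Bayes' rule, P(jar B | data) = (0.015152) / (0.17706) = 0.085575.

0.086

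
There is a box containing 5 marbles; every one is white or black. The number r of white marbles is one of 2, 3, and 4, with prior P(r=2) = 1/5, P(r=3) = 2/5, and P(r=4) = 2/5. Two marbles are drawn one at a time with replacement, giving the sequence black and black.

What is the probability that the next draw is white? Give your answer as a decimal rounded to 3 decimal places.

The likelihood of the observed sequence under each hypothesis: P(data | r = 2) = (3/5)(3/5) = 9/25; P(data | r = 3) = (2/5)(2/5) = 4/25; P(data | r = 4) = (1/5)(1/5) = 1/25.
Weighting by the prior gives 1/5 · 9/25 = 9/125, 2/5 · 4/25 = 8/125, 2/5 · 1/25 = 2/125; summing to 19/125.
Dividing through by the total gives posterior P(r = 2 | data) = 9/19, P(r = 3 | data) = 8/19, P(r = 4 | data) = 2/19.
So P(white next | data) = Σ P(white next | H) P(H | data) = (2/5)(9/19) + (3/5)(8/19) + (4/5)(2/19) = 10/19.

0.526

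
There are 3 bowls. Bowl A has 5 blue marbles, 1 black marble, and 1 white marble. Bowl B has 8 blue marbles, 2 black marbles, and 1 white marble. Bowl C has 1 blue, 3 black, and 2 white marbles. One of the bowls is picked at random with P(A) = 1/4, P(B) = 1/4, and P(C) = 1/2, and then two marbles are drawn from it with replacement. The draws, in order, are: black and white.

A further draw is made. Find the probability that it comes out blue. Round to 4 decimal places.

0.2219

The likelihood of the observed sequence under each hypothesis: P(data | bowl A) = (1/7)(1/7) = 0.020408; P(data | bowl B) = (2/11)(1/11) = 0.016529; P(data | bowl C) = (3/6)(2/6) = 0.16667.
Weighting by the prior gives 1/4 · 0.020408 = 0.005102, 1/4 · 0.016529 = 0.0041322, 1/2 · 0.16667 = 0.083333; summing to 0.092568.
The posterior is then P(bowl A | data) = 0.055117, P(bowl B | data) = 0.04464, P(bowl C | data) = 0.90024.
The predictive probability is P(blue next | data) = (5/7)(0.055117) + (8/11)(0.04464) + (1/6)(0.90024) = 0.22188.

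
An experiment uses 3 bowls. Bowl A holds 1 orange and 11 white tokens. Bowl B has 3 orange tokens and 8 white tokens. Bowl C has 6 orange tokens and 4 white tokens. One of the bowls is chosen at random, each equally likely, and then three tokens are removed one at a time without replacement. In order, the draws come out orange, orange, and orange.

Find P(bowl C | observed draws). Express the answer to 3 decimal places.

0.965

Under each hypothesis, the probability of the observed sequence is: P(data | bowl A) = (1/12)(0/11) = 0; P(data | bowl B) = (3/11)(2/10)(1/9) = 1/165; P(data | bowl C) = (6/10)(5/9)(4/8) = 1/6.
The prior-weighted likelihoods are 1/3 · 0 = 0, 1/3 · 1/165 = 1/495, 1/3 · 1/6 = 1/18; summing to 19/330.
Hence P(bowl C | data) = (1/18) / (19/330) = 55/57.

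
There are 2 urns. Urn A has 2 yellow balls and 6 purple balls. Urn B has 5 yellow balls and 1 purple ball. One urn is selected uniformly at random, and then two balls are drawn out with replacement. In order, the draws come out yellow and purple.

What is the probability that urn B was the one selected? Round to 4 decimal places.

0.4255

Under each hypothesis, the probability of the observed sequence is: P(data | urn A) = (2/8)(6/8) = 3/16; P(data | urn B) = (5/6)(1/6) = 5/36.
Weighting by the prior gives 1/2 · 3/16 = 3/32, 1/2 · 5/36 = 5/72; summing to 47/288.
Hence P(urn B | data) = (5/72) / (47/288) = 20/47.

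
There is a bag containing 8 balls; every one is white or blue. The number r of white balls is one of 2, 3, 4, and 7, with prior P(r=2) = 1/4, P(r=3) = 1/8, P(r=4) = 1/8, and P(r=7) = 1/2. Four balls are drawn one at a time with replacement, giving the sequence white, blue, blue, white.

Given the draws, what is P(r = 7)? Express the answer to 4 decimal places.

0.2031

For each hypothesis, P(data | H) works out to: P(data | r = 2) = (2/8)(6/8)(6/8)(2/8) = 0.035156; P(data | r = 3) = (3/8)(5/8)(5/8)(3/8) = 0.054932; P(data | r = 4) = (4/8)(4/8)(4/8)(4/8) = 0.0625; P(data | r = 7) = (7/8)(1/8)(1/8)(7/8) = 0.011963.
The prior-weighted likelihoods are 1/4 · 0.035156 = 0.0087891, 1/8 · 0.054932 = 0.0068665, 1/8 · 0.0625 = 0.0078125, 1/2 · 0.011963 = 0.0059814; with total 0.029449.
So P(r = 7 | data) = (0.0059814) / (0.029449) = 0.20311.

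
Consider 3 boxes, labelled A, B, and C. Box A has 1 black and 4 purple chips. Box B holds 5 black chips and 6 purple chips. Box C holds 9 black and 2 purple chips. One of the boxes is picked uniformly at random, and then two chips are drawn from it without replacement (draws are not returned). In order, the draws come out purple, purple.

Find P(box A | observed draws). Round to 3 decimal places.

For each hypothesis, P(data | H) works out to: P(data | box A) = (4/5)(3/4) = 3/5; P(data | box B) = (6/11)(5/10) = 3/11; P(data | box C) = (2/11)(1/10) = 1/55.
Weighting by the prior gives 1/3 · 3/5 = 1/5, 1/3 · 3/11 = 1/11, 1/3 · 1/55 = 1/165; with total 49/165.
Hence P(box A | data) = (1/5) / (49/165) = 33/49.

0.673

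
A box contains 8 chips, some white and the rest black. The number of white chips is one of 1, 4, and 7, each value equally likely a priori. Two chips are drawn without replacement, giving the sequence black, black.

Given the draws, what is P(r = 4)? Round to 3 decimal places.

0.222

For each hypothesis, P(data | H) works out to: P(data | r = 1) = (7/8)(6/7) = 3/4; P(data | r = 4) = (4/8)(3/7) = 3/14; P(data | r = 7) = (1/8)(0/7) = 0.
Weighting by the prior gives 1/3 · 3/4 = 1/4, 1/3 · 3/14 = 1/14, 1/3 · 0 = 0; summing to 9/28.
Therefore the posterior P(r = 4 | data) = (1/14) / (9/28) = 2/9.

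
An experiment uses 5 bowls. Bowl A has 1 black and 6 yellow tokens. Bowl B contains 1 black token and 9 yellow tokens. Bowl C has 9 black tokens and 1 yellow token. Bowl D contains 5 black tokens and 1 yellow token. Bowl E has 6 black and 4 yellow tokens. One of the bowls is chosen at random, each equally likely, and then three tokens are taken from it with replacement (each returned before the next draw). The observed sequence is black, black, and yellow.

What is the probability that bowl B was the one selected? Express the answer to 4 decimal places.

The likelihood of the observed sequence under each hypothesis: P(data | bowl A) = (1/7)(1/7)(6/7) = 0.017493; P(data | bowl B) = (1/10)(1/10)(9/10) = 0.009; P(data | bowl C) = (9/10)(9/10)(1/10) = 0.081; P(data | bowl D) = (5/6)(5/6)(1/6) = 0.11574; P(data | bowl E) = (6/10)(6/10)(4/10) = 0.144.
Weighting by the prior gives 1/5 · 0.017493 = 0.0034985, 1/5 · 0.009 = 0.0018, 1/5 · 0.081 = 0.0162, 1/5 · 0.11574 = 0.023148, 1/5 · 0.144 = 0.0288; these sum to 0.073447.
Therefore the posterior P(bowl B | data) = (0.0018) / (0.073447) = 0.024508.

0.0245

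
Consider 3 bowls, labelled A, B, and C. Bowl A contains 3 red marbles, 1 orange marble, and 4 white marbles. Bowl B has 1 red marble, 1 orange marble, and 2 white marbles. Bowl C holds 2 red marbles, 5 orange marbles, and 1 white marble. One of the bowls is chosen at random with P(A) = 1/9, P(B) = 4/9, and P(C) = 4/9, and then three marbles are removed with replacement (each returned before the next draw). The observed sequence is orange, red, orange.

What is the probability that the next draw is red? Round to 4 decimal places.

0.2516

For each hypothesis, P(data | H) works out to: P(data | bowl A) = (1/8)(3/8)(1/8) = 0.0058594; P(data | bowl B) = (1/4)(1/4)(1/4) = 0.015625; P(data | bowl C) = (5/8)(2/8)(5/8) = 0.097656.
Weighting by the prior gives 1/9 · 0.0058594 = 0.00065104, 4/9 · 0.015625 = 0.0069444, 4/9 · 0.097656 = 0.043403; summing to 0.050998.
Dividing through by the total gives posterior P(bowl A | data) = 0.012766, P(bowl B | data) = 0.13617, P(bowl C | data) = 0.85106.
The predictive probability is P(red next | data) = (3/8)(0.012766) + (1/4)(0.13617) + (1/4)(0.85106) = 0.2516.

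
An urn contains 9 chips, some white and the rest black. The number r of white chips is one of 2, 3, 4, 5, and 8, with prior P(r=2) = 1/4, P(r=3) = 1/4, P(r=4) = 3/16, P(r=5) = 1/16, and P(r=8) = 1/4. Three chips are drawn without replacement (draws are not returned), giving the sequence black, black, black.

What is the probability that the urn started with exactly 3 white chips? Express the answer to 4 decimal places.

0.3150

Under each hypothesis, the probability of the observed sequence is: P(data | r = 2) = (7/9)(6/8)(5/7) = 5/12; P(data | r = 3) = (6/9)(5/8)(4/7) = 5/21; P(data | r = 4) = (5/9)(4/8)(3/7) = 5/42; P(data | r = 5) = (4/9)(3/8)(2/7) = 1/21; P(data | r = 8) = (1/9)(0/8) = 0.
The prior-weighted likelihoods are 1/4 · 5/12 = 5/48, 1/4 · 5/21 = 5/84, 3/16 · 5/42 = 5/224, 1/16 · 1/21 = 1/336, 1/4 · 0 = 0; these sum to 127/672.
By Bayes' rule, P(r = 3 | data) = (5/84) / (127/672) = 40/127.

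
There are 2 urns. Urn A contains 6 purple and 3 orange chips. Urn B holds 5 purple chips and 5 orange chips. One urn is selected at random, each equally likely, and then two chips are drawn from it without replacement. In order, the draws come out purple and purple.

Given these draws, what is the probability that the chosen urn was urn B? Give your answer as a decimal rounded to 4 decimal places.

The likelihood of the observed sequence under each hypothesis: P(data | urn A) = (6/9)(5/8) = 5/12; P(data | urn B) = (5/10)(4/9) = 2/9.
Multiplying each by its prior: 1/2 · 5/12 = 5/24, 1/2 · 2/9 = 1/9; summing to 23/72.
Therefore the posterior P(urn B | data) = (1/9) / (23/72) = 8/23.

0.3478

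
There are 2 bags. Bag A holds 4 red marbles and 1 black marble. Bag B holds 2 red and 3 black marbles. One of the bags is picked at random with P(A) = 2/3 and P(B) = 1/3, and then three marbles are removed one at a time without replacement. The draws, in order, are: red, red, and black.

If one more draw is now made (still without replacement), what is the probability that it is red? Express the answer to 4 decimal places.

0.8000

Under each hypothesis, the probability of the observed sequence is: P(data | bag A) = (4/5)(3/4)(1/3) = 1/5; P(data | bag B) = (2/5)(1/4)(3/3) = 1/10.
The prior-weighted likelihoods are 2/3 · 1/5 = 2/15, 1/3 · 1/10 = 1/30; summing to 1/6.
Dividing through by the total gives posterior P(bag A | data) = 4/5, P(bag B | data) = 1/5.
The predictive probability is P(red next | data) = (1)(4/5) + (0)(1/5) = 4/5.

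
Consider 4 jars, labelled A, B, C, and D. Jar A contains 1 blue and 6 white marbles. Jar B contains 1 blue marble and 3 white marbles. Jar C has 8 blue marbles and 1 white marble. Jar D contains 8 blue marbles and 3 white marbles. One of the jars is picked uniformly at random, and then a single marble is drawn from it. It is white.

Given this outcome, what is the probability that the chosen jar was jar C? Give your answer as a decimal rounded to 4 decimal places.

Under each hypothesis, the probability of this draw is: P(data | jar A) = (6/7) = 0.85714; P(data | jar B) = (3/4) = 0.75; P(data | jar C) = (1/9) = 0.11111; P(data | jar D) = (3/11) = 0.27273.
The prior-weighted likelihoods are 1/4 · 0.85714 = 0.21429, 1/4 · 0.75 = 0.1875, 1/4 · 0.11111 = 0.027778, 1/4 · 0.27273 = 0.068182; with total 0.49775.
Hence P(jar C | data) = (0.027778) / (0.49775) = 0.055807.

0.0558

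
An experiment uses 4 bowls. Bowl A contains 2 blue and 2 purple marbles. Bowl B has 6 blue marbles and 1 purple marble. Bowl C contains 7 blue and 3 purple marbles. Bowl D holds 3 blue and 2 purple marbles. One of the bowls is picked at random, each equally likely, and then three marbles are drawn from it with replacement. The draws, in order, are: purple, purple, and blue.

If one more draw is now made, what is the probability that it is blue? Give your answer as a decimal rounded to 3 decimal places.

Under each hypothesis, the probability of the observed sequence is: P(data | bowl A) = (2/4)(2/4)(2/4) = 0.125; P(data | bowl B) = (1/7)(1/7)(6/7) = 0.017493; P(data | bowl C) = (3/10)(3/10)(7/10) = 0.063; P(data | bowl D) = (2/5)(2/5)(3/5) = 0.096.
The prior-weighted likelihoods are 1/4 · 0.125 = 0.03125, 1/4 · 0.017493 = 0.0043732, 1/4 · 0.063 = 0.01575, 1/4 · 0.096 = 0.024; summing to 0.075373.
Normalising, the posterior is P(bowl A | data) = 0.4146, P(bowl B | data) = 0.05802, P(bowl C | data) = 0.20896, P(bowl D | data) = 0.31842.
So P(blue next | data) = Σ P(blue next | H) P(H | data) = (1/2)(0.4146) + (6/7)(0.05802) + (7/10)(0.20896) + (3/5)(0.31842) = 0.59436.

0.594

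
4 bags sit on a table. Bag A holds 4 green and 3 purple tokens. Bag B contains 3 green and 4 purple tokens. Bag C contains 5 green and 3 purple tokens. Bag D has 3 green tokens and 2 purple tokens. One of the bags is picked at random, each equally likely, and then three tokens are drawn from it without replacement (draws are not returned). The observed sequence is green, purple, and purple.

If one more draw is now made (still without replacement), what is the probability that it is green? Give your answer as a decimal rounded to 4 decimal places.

0.7218

Compute the likelihood of the observed sequence for each case: P(data | bag A) = (4/7)(3/6)(2/5) = 4/35; P(data | bag B) = (3/7)(4/6)(3/5) = 6/35; P(data | bag C) = (5/8)(3/7)(2/6) = 5/56; P(data | bag D) = (3/5)(2/4)(1/3) = 1/10.
Weighting by the prior gives 1/4 · 4/35 = 1/35, 1/4 · 6/35 = 3/70, 1/4 · 5/56 = 5/224, 1/4 · 1/10 = 1/40; these sum to 19/160.
Dividing through by the total gives posterior P(bag A | data) = 32/133, P(bag B | data) = 48/133, P(bag C | data) = 25/133, P(bag D | data) = 4/19.
So P(green next | data) = Σ P(green next | H) P(H | data) = (3/4)(32/133) + (1/2)(48/133) + (4/5)(25/133) + (1)(4/19) = 96/133.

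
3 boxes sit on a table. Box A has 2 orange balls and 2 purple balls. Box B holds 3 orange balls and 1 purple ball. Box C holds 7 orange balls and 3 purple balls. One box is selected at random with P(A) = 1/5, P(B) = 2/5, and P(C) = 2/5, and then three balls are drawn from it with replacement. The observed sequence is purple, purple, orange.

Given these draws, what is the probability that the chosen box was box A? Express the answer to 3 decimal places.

0.363

Compute the likelihood of the observed sequence for each case: P(data | box A) = (2/4)(2/4)(2/4) = 0.125; P(data | box B) = (1/4)(1/4)(3/4) = 0.046875; P(data | box C) = (3/10)(3/10)(7/10) = 0.063.
The prior-weighted likelihoods are 1/5 · 0.125 = 0.025, 2/5 · 0.046875 = 0.01875, 2/5 · 0.063 = 0.0252; summing to 0.06895.
Hence P(box A | data) = (0.025) / (0.06895) = 0.36258.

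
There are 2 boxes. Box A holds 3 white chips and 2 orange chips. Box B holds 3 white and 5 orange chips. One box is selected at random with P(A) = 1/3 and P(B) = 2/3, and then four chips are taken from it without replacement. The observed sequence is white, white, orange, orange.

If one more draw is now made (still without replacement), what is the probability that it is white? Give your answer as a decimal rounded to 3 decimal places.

Under each hypothesis, the probability of the observed sequence is: P(data | box A) = (3/5)(2/4)(2/3)(1/2) = 1/10; P(data | box B) = (3/8)(2/7)(5/6)(4/5) = 1/14.
The prior-weighted likelihoods are 1/3 · 1/10 = 1/30, 2/3 · 1/14 = 1/21; summing to 17/210.
Dividing through by the total gives posterior P(box A | data) = 7/17, P(box B | data) = 10/17.
Averaging over the posterior, P(white next | data) = (1)(7/17) + (1/4)(10/17) = 19/34.

0.559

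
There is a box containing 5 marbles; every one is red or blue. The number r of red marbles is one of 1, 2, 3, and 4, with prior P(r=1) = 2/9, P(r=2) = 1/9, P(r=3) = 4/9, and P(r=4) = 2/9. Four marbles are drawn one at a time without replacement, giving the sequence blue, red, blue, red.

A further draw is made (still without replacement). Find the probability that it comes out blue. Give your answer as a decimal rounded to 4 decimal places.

0.2000

Under each hypothesis, the probability of the observed sequence is: P(data | r = 1) = (4/5)(1/4)(3/3)(0/2) = 0; P(data | r = 2) = (3/5)(2/4)(2/3)(1/2) = 1/10; P(data | r = 3) = (2/5)(3/4)(1/3)(2/2) = 1/10; P(data | r = 4) = (1/5)(4/4)(0/3) = 0.
The prior-weighted likelihoods are 2/9 · 0 = 0, 1/9 · 1/10 = 1/90, 4/9 · 1/10 = 2/45, 2/9 · 0 = 0; with total 1/18.
Dividing through by the total gives posterior P(r = 1 | data) = 0, P(r = 2 | data) = 1/5, P(r = 3 | data) = 4/5, P(r = 4 | data) = 0.
So P(blue next | data) = Σ P(blue next | H) P(H | data) = (1)(1/5) + (0)(4/5) = 1/5.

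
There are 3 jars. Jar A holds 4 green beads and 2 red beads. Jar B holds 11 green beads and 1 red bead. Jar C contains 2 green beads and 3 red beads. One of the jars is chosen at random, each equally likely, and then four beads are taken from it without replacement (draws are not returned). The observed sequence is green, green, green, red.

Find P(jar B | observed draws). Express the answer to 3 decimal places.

0.385

Under each hypothesis, the probability of the observed sequence is: P(data | jar A) = (4/6)(3/5)(2/4)(2/3) = 2/15; P(data | jar B) = (11/12)(10/11)(9/10)(1/9) = 1/12; P(data | jar C) = (2/5)(1/4)(0/3) = 0.
Weighting by the prior gives 1/3 · 2/15 = 2/45, 1/3 · 1/12 = 1/36, 1/3 · 0 = 0; with total 13/180.
Hence P(jar B | data) = (1/36) / (13/180) = 5/13.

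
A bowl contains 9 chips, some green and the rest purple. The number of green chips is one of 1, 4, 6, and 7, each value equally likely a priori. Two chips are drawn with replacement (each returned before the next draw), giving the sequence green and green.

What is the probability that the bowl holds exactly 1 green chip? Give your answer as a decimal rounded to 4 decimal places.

0.0098

The likelihood of the observed sequence under each hypothesis: P(data | r = 1) = (1/9)(1/9) = 1/81; P(data | r = 4) = (4/9)(4/9) = 16/81; P(data | r = 6) = (6/9)(6/9) = 4/9; P(data | r = 7) = (7/9)(7/9) = 49/81.
Multiplying each by its prior: 1/4 · 1/81 = 1/324, 1/4 · 16/81 = 4/81, 1/4 · 4/9 = 1/9, 1/4 · 49/81 = 49/324; with total 17/54.
Therefore the posterior P(r = 1 | data) = (1/324) / (17/54) = 1/102.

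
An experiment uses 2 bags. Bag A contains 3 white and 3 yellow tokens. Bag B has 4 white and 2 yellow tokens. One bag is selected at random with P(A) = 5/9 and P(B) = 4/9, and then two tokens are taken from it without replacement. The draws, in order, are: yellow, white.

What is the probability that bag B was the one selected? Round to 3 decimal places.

0.416

Under each hypothesis, the probability of the observed sequence is: P(data | bag A) = (3/6)(3/5) = 3/10; P(data | bag B) = (2/6)(4/5) = 4/15.
Multiplying each by its prior: 5/9 · 3/10 = 1/6, 4/9 · 4/15 = 16/135; summing to 77/270.
By Bayes' rule, P(bag B | data) = (16/135) / (77/270) = 32/77.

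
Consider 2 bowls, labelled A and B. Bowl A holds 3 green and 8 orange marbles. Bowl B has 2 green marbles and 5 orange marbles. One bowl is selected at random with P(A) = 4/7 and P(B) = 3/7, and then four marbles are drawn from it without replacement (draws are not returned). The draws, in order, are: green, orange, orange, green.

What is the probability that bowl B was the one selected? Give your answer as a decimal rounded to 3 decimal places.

0.457

For each hypothesis, P(data | H) works out to: P(data | bowl A) = (3/11)(8/10)(7/9)(2/8) = 0.042424; P(data | bowl B) = (2/7)(5/6)(4/5)(1/4) = 0.047619.
Multiplying each by its prior: 4/7 · 0.042424 = 0.024242, 3/7 · 0.047619 = 0.020408; these sum to 0.044651.
Therefore the posterior P(bowl B | data) = (0.020408) / (0.044651) = 0.45706.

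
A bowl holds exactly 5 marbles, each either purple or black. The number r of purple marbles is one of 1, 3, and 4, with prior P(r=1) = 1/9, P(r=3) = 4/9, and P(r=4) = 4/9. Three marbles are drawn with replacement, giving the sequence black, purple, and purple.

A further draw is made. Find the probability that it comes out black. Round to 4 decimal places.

For each hypothesis, P(data | H) works out to: P(data | r = 1) = (4/5)(1/5)(1/5) = 0.032; P(data | r = 3) = (2/5)(3/5)(3/5) = 0.144; P(data | r = 4) = (1/5)(4/5)(4/5) = 0.128.
Weighting by the prior gives 1/9 · 0.032 = 0.0035556, 4/9 · 0.144 = 0.064, 4/9 · 0.128 = 0.056889; summing to 0.12444.
Dividing through by the total gives posterior P(r = 1 | data) = 0.028571, P(r = 3 | data) = 0.51429, P(r = 4 | data) = 0.45714.
The predictive probability is P(black next | data) = (4/5)(0.028571) + (2/5)(0.51429) + (1/5)(0.45714) = 0.32.

0.3200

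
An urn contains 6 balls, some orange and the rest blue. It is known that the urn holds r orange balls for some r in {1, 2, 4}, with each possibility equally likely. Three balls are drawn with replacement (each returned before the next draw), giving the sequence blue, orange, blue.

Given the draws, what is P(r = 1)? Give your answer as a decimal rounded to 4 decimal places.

For each hypothesis, P(data | H) works out to: P(data | r = 1) = (5/6)(1/6)(5/6) = 25/216; P(data | r = 2) = (4/6)(2/6)(4/6) = 4/27; P(data | r = 4) = (2/6)(4/6)(2/6) = 2/27.
Multiplying each by its prior: 1/3 · 25/216 = 25/648, 1/3 · 4/27 = 4/81, 1/3 · 2/27 = 2/81; these sum to 73/648.
By Bayes' rule, P(r = 1 | data) = (25/648) / (73/648) = 25/73.

0.3425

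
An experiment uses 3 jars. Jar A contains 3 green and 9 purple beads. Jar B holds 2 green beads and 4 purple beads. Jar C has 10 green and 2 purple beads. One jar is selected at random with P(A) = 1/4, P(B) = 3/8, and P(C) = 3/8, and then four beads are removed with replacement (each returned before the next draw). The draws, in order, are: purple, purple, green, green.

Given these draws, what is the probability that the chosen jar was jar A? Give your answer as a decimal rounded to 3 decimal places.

0.254

Compute the likelihood of the observed sequence for each case: P(data | jar A) = (9/12)(9/12)(3/12)(3/12) = 0.035156; P(data | jar B) = (4/6)(4/6)(2/6)(2/6) = 0.049383; P(data | jar C) = (2/12)(2/12)(10/12)(10/12) = 0.01929.
Multiplying each by its prior: 1/4 · 0.035156 = 0.0087891, 3/8 · 0.049383 = 0.018519, 3/8 · 0.01929 = 0.0072338; these sum to 0.034541.
Therefore the posterior P(jar A | data) = (0.0087891) / (0.034541) = 0.25445.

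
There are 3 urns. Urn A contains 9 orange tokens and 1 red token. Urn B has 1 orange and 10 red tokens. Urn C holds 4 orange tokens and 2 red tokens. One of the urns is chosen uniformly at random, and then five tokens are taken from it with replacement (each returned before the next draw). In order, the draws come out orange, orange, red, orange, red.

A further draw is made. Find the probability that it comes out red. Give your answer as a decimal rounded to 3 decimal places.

The likelihood of the observed sequence under each hypothesis: P(data | urn A) = (9/10)(9/10)(1/10)(9/10)(1/10) = 0.00729; P(data | urn B) = (1/11)(1/11)(10/11)(1/11)(10/11) = 0.00062092; P(data | urn C) = (4/6)(4/6)(2/6)(4/6)(2/6) = 0.032922.
Weighting by the prior gives 1/3 · 0.00729 = 0.00243, 1/3 · 0.00062092 = 0.00020697, 1/3 · 0.032922 = 0.010974; summing to 0.013611.
Dividing through by the total gives posterior P(urn A | data) = 0.17853, P(urn B | data) = 0.015206, P(urn C | data) = 0.80626.
Averaging over the posterior, P(red next | data) = (1/10)(0.17853) + (10/11)(0.015206) + (1/3)(0.80626) = 0.30043.

0.300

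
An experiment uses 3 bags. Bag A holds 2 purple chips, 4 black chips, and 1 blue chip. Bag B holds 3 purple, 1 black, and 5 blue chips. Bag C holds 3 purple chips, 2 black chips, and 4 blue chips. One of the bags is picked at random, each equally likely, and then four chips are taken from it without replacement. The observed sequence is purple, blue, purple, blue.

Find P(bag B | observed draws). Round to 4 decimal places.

0.6250

Compute the likelihood of the observed sequence for each case: P(data | bag A) = (2/7)(1/6)(1/5)(0/4) = 0; P(data | bag B) = (3/9)(5/8)(2/7)(4/6) = 5/126; P(data | bag C) = (3/9)(4/8)(2/7)(3/6) = 1/42.
Multiplying each by its prior: 1/3 · 0 = 0, 1/3 · 5/126 = 5/378, 1/3 · 1/42 = 1/126; summing to 4/189.
Hence P(bag B | data) = (5/378) / (4/189) = 5/8.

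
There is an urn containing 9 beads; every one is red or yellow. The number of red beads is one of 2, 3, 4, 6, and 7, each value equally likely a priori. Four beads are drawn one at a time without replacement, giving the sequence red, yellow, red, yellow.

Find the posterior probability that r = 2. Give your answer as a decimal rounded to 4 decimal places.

0.1094

Compute the likelihood of the observed sequence for each case: P(data | r = 2) = (2/9)(7/8)(1/7)(6/6) = 1/36; P(data | r = 3) = (3/9)(6/8)(2/7)(5/6) = 5/84; P(data | r = 4) = (4/9)(5/8)(3/7)(4/6) = 5/63; P(data | r = 6) = (6/9)(3/8)(5/7)(2/6) = 5/84; P(data | r = 7) = (7/9)(2/8)(6/7)(1/6) = 1/36.
The prior-weighted likelihoods are 1/5 · 1/36 = 1/180, 1/5 · 5/84 = 1/84, 1/5 · 5/63 = 1/63, 1/5 · 5/84 = 1/84, 1/5 · 1/36 = 1/180; these sum to 16/315.
Therefore the posterior P(r = 2 | data) = (1/180) / (16/315) = 7/64.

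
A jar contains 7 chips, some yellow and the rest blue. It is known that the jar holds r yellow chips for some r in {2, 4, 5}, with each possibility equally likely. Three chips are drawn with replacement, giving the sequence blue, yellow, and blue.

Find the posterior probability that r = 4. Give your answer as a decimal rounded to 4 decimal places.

0.3396

For each hypothesis, P(data | H) works out to: P(data | r = 2) = (5/7)(2/7)(5/7) = 0.14577; P(data | r = 4) = (3/7)(4/7)(3/7) = 0.10496; P(data | r = 5) = (2/7)(5/7)(2/7) = 0.058309.
The prior-weighted likelihoods are 1/3 · 0.14577 = 0.048591, 1/3 · 0.10496 = 0.034985, 1/3 · 0.058309 = 0.019436; summing to 0.10301.
Therefore the posterior P(r = 4 | data) = (0.034985) / (0.10301) = 0.33962.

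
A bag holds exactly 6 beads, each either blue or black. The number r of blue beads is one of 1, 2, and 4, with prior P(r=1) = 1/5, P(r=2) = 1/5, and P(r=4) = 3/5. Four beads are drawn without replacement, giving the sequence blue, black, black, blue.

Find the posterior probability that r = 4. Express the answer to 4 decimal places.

Under each hypothesis, the probability of the observed sequence is: P(data | r = 1) = (1/6)(5/5)(4/4)(0/3) = 0; P(data | r = 2) = (2/6)(4/5)(3/4)(1/3) = 1/15; P(data | r = 4) = (4/6)(2/5)(1/4)(3/3) = 1/15.
Multiplying each by its prior: 1/5 · 0 = 0, 1/5 · 1/15 = 1/75, 3/5 · 1/15 = 1/25; these sum to 4/75.
So P(r = 4 | data) = (1/25) / (4/75) = 3/4.

0.7500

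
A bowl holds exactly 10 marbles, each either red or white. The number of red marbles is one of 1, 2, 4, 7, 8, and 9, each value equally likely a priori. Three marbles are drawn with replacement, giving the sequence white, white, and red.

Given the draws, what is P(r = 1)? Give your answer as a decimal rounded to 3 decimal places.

For each hypothesis, P(data | H) works out to: P(data | r = 1) = (9/10)(9/10)(1/10) = 0.081; P(data | r = 2) = (8/10)(8/10)(2/10) = 0.128; P(data | r = 4) = (6/10)(6/10)(4/10) = 0.144; P(data | r = 7) = (3/10)(3/10)(7/10) = 0.063; P(data | r = 8) = (2/10)(2/10)(8/10) = 0.032; P(data | r = 9) = (1/10)(1/10)(9/10) = 0.009.
Weighting by the prior gives 1/6 · 0.081 = 0.0135, 1/6 · 0.128 = 0.021333, 1/6 · 0.144 = 0.024, 1/6 · 0.063 = 0.0105, 1/6 · 0.032 = 0.0053333, 1/6 · 0.009 = 0.0015; summing to 0.076167.
By Bayes' rule, P(r = 1 | data) = (0.0135) / (0.076167) = 0.17724.

0.177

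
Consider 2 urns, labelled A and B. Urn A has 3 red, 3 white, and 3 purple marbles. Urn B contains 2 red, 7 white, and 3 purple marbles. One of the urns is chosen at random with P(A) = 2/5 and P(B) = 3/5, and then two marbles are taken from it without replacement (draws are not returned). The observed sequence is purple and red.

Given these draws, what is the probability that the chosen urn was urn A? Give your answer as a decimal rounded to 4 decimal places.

0.6471

The likelihood of the observed sequence under each hypothesis: P(data | urn A) = (3/9)(3/8) = 1/8; P(data | urn B) = (3/12)(2/11) = 1/22.
Weighting by the prior gives 2/5 · 1/8 = 1/20, 3/5 · 1/22 = 3/110; these sum to 17/220.
So P(urn A | data) = (1/20) / (17/220) = 11/17.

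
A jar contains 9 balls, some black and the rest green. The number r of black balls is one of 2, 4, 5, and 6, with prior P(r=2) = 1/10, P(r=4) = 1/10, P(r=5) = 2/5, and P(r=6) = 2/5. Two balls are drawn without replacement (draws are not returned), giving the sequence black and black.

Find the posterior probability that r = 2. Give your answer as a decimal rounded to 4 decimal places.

0.0093

The likelihood of the observed sequence under each hypothesis: P(data | r = 2) = (2/9)(1/8) = 1/36; P(data | r = 4) = (4/9)(3/8) = 1/6; P(data | r = 5) = (5/9)(4/8) = 5/18; P(data | r = 6) = (6/9)(5/8) = 5/12.
The prior-weighted likelihoods are 1/10 · 1/36 = 1/360, 1/10 · 1/6 = 1/60, 2/5 · 5/18 = 1/9, 2/5 · 5/12 = 1/6; with total 107/360.
Therefore the posterior P(r = 2 | data) = (1/360) / (107/360) = 1/107.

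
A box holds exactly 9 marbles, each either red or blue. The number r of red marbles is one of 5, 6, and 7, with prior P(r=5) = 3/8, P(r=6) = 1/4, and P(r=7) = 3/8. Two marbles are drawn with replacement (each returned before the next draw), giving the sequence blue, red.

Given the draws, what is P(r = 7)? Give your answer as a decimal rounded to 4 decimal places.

Under each hypothesis, the probability of the observed sequence is: P(data | r = 5) = (4/9)(5/9) = 20/81; P(data | r = 6) = (3/9)(6/9) = 2/9; P(data | r = 7) = (2/9)(7/9) = 14/81.
Multiplying each by its prior: 3/8 · 20/81 = 5/54, 1/4 · 2/9 = 1/18, 3/8 · 14/81 = 7/108; these sum to 23/108.
By Bayes' rule, P(r = 7 | data) = (7/108) / (23/108) = 7/23.

0.3043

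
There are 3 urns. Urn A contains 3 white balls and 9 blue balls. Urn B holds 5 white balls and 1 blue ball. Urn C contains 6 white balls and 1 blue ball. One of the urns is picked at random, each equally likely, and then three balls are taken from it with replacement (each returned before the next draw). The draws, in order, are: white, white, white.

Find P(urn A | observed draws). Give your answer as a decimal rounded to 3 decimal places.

0.013

Compute the likelihood of the observed sequence for each case: P(data | urn A) = (3/12)(3/12)(3/12) = 0.015625; P(data | urn B) = (5/6)(5/6)(5/6) = 0.5787; P(data | urn C) = (6/7)(6/7)(6/7) = 0.62974.
The prior-weighted likelihoods are 1/3 · 0.015625 = 0.0052083, 1/3 · 0.5787 = 0.1929, 1/3 · 0.62974 = 0.20991; these sum to 0.40802.
So P(urn A | data) = (0.0052083) / (0.40802) = 0.012765.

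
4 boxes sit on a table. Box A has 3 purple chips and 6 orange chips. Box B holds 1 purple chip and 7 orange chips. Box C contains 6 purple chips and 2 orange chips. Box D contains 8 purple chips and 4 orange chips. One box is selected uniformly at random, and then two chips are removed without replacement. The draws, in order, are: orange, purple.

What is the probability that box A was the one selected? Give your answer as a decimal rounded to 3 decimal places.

Compute the likelihood of the observed sequence for each case: P(data | box A) = (6/9)(3/8) = 0.25; P(data | box B) = (7/8)(1/7) = 0.125; P(data | box C) = (2/8)(6/7) = 0.21429; P(data | box D) = (4/12)(8/11) = 0.24242.
Weighting by the prior gives 1/4 · 0.25 = 0.0625, 1/4 · 0.125 = 0.03125, 1/4 · 0.21429 = 0.053571, 1/4 · 0.24242 = 0.060606; with total 0.20793.
Hence P(box A | data) = (0.0625) / (0.20793) = 0.30059.

0.301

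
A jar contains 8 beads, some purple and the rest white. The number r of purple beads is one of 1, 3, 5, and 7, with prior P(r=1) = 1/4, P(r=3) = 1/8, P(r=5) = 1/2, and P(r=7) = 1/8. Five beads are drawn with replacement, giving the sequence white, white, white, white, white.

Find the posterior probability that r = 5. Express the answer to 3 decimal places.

0.026

For each hypothesis, P(data | H) works out to: P(data | r = 1) = (7/8)(7/8)(7/8)(7/8)(7/8) = 0.51291; P(data | r = 3) = (5/8)(5/8)(5/8)(5/8)(5/8) = 0.095367; P(data | r = 5) = (3/8)(3/8)(3/8)(3/8)(3/8) = 0.0074158; P(data | r = 7) = (1/8)(1/8)(1/8)(1/8)(1/8) = 3.0518e-05.
Weighting by the prior gives 1/4 · 0.51291 = 0.12823, 1/8 · 0.095367 = 0.011921, 1/2 · 0.0074158 = 0.0037079, 1/8 · 3.0518e-05 = 3.8147e-06; these sum to 0.14386.
Hence P(r = 5 | data) = (0.0037079) / (0.14386) = 0.025774.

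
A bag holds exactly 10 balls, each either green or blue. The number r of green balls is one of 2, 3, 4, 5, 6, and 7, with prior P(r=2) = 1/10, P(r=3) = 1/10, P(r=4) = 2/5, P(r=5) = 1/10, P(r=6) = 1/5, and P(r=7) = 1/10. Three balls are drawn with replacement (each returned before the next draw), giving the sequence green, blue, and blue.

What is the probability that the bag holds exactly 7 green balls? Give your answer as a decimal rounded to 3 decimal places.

0.051

The likelihood of the observed sequence under each hypothesis: P(data | r = 2) = (2/10)(8/10)(8/10) = 0.128; P(data | r = 3) = (3/10)(7/10)(7/10) = 0.147; P(data | r = 4) = (4/10)(6/10)(6/10) = 0.144; P(data | r = 5) = (5/10)(5/10)(5/10) = 0.125; P(data | r = 6) = (6/10)(4/10)(4/10) = 0.096; P(data | r = 7) = (7/10)(3/10)(3/10) = 0.063.
Weighting by the prior gives 1/10 · 0.128 = 0.0128, 1/10 · 0.147 = 0.0147, 2/5 · 0.144 = 0.0576, 1/10 · 0.125 = 0.0125, 1/5 · 0.096 = 0.0192, 1/10 · 0.063 = 0.0063; summing to 0.1231.
So P(r = 7 | data) = (0.0063) / (0.1231) = 0.051178.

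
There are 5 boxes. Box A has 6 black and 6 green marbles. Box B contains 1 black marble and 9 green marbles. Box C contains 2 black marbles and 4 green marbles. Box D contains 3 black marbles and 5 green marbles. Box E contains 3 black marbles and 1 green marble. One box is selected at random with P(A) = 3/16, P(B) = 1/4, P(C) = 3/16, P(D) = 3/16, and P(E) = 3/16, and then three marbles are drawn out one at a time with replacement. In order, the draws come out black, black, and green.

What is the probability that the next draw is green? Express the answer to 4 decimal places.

The likelihood of the observed sequence under each hypothesis: P(data | box A) = (6/12)(6/12)(6/12) = 0.125; P(data | box B) = (1/10)(1/10)(9/10) = 0.009; P(data | box C) = (2/6)(2/6)(4/6) = 0.074074; P(data | box D) = (3/8)(3/8)(5/8) = 0.087891; P(data | box E) = (3/4)(3/4)(1/4) = 0.14062.
The prior-weighted likelihoods are 3/16 · 0.125 = 0.023438, 1/4 · 0.009 = 0.00225, 3/16 · 0.074074 = 0.013889, 3/16 · 0.087891 = 0.016479, 3/16 · 0.14062 = 0.026367; with total 0.082423.
Dividing through by the total gives posterior P(box A | data) = 0.28436, P(box B | data) = 0.027298, P(box C | data) = 0.16851, P(box D | data) = 0.19994, P(box E | data) = 0.3199.
So P(green next | data) = Σ P(green next | H) P(H | data) = (1/2)(0.28436) + (9/10)(0.027298) + (2/3)(0.16851) + (5/8)(0.19994) + (1/4)(0.3199) = 0.48402.

0.4840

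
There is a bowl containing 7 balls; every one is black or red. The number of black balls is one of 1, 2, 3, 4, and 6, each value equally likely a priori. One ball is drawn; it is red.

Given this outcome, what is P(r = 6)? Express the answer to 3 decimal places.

0.053

The likelihood of this draw under each hypothesis: P(data | r = 1) = (6/7) = 6/7; P(data | r = 2) = (5/7) = 5/7; P(data | r = 3) = (4/7) = 4/7; P(data | r = 4) = (3/7) = 3/7; P(data | r = 6) = (1/7) = 1/7.
Weighting by the prior gives 1/5 · 6/7 = 6/35, 1/5 · 5/7 = 1/7, 1/5 · 4/7 = 4/35, 1/5 · 3/7 = 3/35, 1/5 · 1/7 = 1/35; these sum to 19/35.
By Bayes' rule, P(r = 6 | data) = (1/35) / (19/35) = 1/19.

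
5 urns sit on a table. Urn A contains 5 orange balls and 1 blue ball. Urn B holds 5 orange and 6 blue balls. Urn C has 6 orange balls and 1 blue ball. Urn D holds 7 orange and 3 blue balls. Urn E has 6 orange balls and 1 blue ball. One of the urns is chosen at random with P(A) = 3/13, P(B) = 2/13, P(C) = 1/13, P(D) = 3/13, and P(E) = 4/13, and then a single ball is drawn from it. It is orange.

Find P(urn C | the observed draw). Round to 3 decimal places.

0.088

Compute the likelihood of this draw for each case: P(data | urn A) = (5/6) = 0.83333; P(data | urn B) = (5/11) = 0.45455; P(data | urn C) = (6/7) = 0.85714; P(data | urn D) = (7/10) = 0.7; P(data | urn E) = (6/7) = 0.85714.
Multiplying each by its prior: 3/13 · 0.83333 = 0.19231, 2/13 · 0.45455 = 0.06993, 1/13 · 0.85714 = 0.065934, 3/13 · 0.7 = 0.16154, 4/13 · 0.85714 = 0.26374; summing to 0.75345.
So P(urn C | data) = (0.065934) / (0.75345) = 0.08751.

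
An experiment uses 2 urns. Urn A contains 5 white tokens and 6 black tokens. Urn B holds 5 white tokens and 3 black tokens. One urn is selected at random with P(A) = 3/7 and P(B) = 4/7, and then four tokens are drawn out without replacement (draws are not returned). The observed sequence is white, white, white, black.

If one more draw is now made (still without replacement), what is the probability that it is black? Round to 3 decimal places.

Compute the likelihood of the observed sequence for each case: P(data | urn A) = (5/11)(4/10)(3/9)(6/8) = 0.045455; P(data | urn B) = (5/8)(4/7)(3/6)(3/5) = 0.10714.
Multiplying each by its prior: 3/7 · 0.045455 = 0.019481, 4/7 · 0.10714 = 0.061224; summing to 0.080705.
Normalising, the posterior is P(urn A | data) = 0.24138, P(urn B | data) = 0.75862.
So P(black next | data) = Σ P(black next | H) P(H | data) = (5/7)(0.24138) + (1/2)(0.75862) = 0.55172.

0.552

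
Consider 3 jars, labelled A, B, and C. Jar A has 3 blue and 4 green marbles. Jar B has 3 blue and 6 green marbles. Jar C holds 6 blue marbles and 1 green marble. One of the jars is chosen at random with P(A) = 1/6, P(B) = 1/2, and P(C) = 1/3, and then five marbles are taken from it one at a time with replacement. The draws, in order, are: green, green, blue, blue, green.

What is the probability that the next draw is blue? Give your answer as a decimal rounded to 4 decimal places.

Under each hypothesis, the probability of the observed sequence is: P(data | jar A) = (4/7)(4/7)(3/7)(3/7)(4/7) = 0.034271; P(data | jar B) = (6/9)(6/9)(3/9)(3/9)(6/9) = 0.032922; P(data | jar C) = (1/7)(1/7)(6/7)(6/7)(1/7) = 0.002142.
The prior-weighted likelihoods are 1/6 · 0.034271 = 0.0057119, 1/2 · 0.032922 = 0.016461, 1/3 · 0.002142 = 0.00071399; with total 0.022887.
Dividing through by the total gives posterior P(jar A | data) = 0.24957, P(jar B | data) = 0.71923, P(jar C | data) = 0.031197.
The predictive probability is P(blue next | data) = (3/7)(0.24957) + (1/3)(0.71923) + (6/7)(0.031197) = 0.37344.

0.3734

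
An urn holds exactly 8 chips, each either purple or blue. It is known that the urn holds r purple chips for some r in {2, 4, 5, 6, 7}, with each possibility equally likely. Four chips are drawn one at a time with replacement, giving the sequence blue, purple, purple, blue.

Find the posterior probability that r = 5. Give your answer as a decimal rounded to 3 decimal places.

Under each hypothesis, the probability of the observed sequence is: P(data | r = 2) = (6/8)(2/8)(2/8)(6/8) = 0.035156; P(data | r = 4) = (4/8)(4/8)(4/8)(4/8) = 0.0625; P(data | r = 5) = (3/8)(5/8)(5/8)(3/8) = 0.054932; P(data | r = 6) = (2/8)(6/8)(6/8)(2/8) = 0.035156; P(data | r = 7) = (1/8)(7/8)(7/8)(1/8) = 0.011963.
The prior-weighted likelihoods are 1/5 · 0.035156 = 0.0070313, 1/5 · 0.0625 = 0.0125, 1/5 · 0.054932 = 0.010986, 1/5 · 0.035156 = 0.0070313, 1/5 · 0.011963 = 0.0023926; these sum to 0.039941.
So P(r = 5 | data) = (0.010986) / (0.039941) = 0.27506.

0.275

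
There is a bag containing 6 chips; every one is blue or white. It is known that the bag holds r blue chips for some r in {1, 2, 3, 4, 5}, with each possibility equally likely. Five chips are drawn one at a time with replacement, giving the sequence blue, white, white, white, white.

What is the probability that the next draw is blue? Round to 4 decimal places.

0.3058

For each hypothesis, P(data | H) works out to: P(data | r = 1) = (1/6)(5/6)(5/6)(5/6)(5/6) = 0.080376; P(data | r = 2) = (2/6)(4/6)(4/6)(4/6)(4/6) = 0.065844; P(data | r = 3) = (3/6)(3/6)(3/6)(3/6)(3/6) = 0.03125; P(data | r = 4) = (4/6)(2/6)(2/6)(2/6)(2/6) = 0.0082305; P(data | r = 5) = (5/6)(1/6)(1/6)(1/6)(1/6) = 0.000643.
Weighting by the prior gives 1/5 · 0.080376 = 0.016075, 1/5 · 0.065844 = 0.013169, 1/5 · 0.03125 = 0.00625, 1/5 · 0.0082305 = 0.0016461, 1/5 · 0.000643 = 0.0001286; these sum to 0.037269.
Dividing through by the total gives posterior P(r = 1 | data) = 0.43133, P(r = 2 | data) = 0.35335, P(r = 3 | data) = 0.1677, P(r = 4 | data) = 0.044168, P(r = 5 | data) = 0.0034507.
Averaging over the posterior, P(blue next | data) = (1/6)(0.43133) + (1/3)(0.35335) + (1/2)(0.1677) + (2/3)(0.044168) + (5/6)(0.0034507) = 0.30584.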